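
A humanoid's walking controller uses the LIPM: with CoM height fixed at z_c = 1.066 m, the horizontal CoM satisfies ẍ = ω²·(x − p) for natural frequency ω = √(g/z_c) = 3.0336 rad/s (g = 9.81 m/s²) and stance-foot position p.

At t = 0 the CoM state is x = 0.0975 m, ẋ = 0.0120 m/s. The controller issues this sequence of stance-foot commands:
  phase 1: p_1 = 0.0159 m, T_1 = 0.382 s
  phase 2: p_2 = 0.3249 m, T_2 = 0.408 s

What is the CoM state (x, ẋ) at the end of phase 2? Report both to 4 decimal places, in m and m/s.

x = 0.2209, ẋ = -0.0651

phase 1: p=0.0159, T=0.382, ωT=1.158835, cosh=1.750036, sinh=1.436184; start (x,ẋ)=(0.097500, 0.012000) → end (x,ẋ)=(0.164384, 0.376516)
phase 2: p=0.3249, T=0.408, ωT=1.237709, cosh=1.868877, sinh=1.578829; start (x,ẋ)=(0.164384, 0.376516) → end (x,ẋ)=(0.220872, -0.065135)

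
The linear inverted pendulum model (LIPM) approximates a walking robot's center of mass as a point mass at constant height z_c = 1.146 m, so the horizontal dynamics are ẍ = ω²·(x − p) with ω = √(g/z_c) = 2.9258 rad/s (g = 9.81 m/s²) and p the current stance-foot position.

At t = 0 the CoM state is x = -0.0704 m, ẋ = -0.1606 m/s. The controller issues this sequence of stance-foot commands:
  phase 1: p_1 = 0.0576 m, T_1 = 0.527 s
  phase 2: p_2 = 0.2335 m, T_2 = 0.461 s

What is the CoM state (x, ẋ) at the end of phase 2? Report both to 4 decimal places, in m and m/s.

phase 1: p=0.0576, T=0.527, ωT=1.541897, cosh=2.443710, sinh=2.229735; start (x,ẋ)=(-0.070400, -0.160600) → end (x,ẋ)=(-0.377587, -1.227501)
phase 2: p=0.2335, T=0.461, ωT=1.348794, cosh=2.056164, sinh=1.796611; start (x,ẋ)=(-0.377587, -1.227501) → end (x,ẋ)=(-1.776753, -5.736139)

x = -1.7768, ẋ = -5.7361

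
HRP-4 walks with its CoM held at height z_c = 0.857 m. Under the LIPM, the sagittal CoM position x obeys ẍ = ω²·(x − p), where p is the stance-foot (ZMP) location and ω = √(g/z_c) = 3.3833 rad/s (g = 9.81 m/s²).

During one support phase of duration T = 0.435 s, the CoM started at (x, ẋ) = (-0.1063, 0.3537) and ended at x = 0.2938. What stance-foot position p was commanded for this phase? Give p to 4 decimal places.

ωT = 3.3833·0.435 = 1.471736; cosh(ωT) = 2.293158, sinh(ωT) = 2.063631
x(T) = p + (x₀−p)·cosh(ωT) + (ẋ₀/ω)·sinh(ωT) ⇒ p·(1 − cosh) = x(T) − x₀·cosh − (ẋ₀/ω)·sinh
numerator   = 0.2938 − (-0.1063)·2.293158 − (0.3537/3.3833)·2.063631 = 0.321825
denominator = 1 − 2.293158 = -1.293158
p = 0.321825 / -1.293158 = -0.2489

p = -0.2489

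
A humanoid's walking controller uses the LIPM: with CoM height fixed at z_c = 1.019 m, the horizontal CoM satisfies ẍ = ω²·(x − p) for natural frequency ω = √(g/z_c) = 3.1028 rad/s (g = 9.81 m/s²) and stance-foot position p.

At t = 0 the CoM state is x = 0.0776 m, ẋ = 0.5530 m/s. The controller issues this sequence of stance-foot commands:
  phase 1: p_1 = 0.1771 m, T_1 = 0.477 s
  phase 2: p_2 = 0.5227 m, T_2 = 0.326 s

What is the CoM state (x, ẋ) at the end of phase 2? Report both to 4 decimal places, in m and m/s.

x = 0.4487, ẋ = 0.2317

phase 1: p=0.1771, T=0.477, ωT=1.480036, cosh=2.310366, sinh=2.082736; start (x,ẋ)=(0.077600, 0.553000) → end (x,ẋ)=(0.318417, 0.634632)
phase 2: p=0.5227, T=0.326, ωT=1.011513, cosh=1.556713, sinh=1.193045; start (x,ẋ)=(0.318417, 0.634632) → end (x,ẋ)=(0.448709, 0.231728)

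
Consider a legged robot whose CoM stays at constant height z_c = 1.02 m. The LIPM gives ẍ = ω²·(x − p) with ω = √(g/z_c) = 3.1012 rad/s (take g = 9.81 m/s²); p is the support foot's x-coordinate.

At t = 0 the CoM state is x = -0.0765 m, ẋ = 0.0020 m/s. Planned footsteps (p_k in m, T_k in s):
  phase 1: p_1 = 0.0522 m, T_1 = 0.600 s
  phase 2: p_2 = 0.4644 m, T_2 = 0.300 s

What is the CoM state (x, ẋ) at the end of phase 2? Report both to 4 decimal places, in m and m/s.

x = -1.1870, ẋ = -4.5924

phase 1: p=0.0522, T=0.600, ωT=1.860720, cosh=3.291962, sinh=3.136401; start (x,ẋ)=(-0.076500, 0.002000) → end (x,ẋ)=(-0.369453, -1.245231)
phase 2: p=0.4644, T=0.300, ωT=0.930360, cosh=1.464917, sinh=1.070505; start (x,ẋ)=(-0.369453, -1.245231) → end (x,ẋ)=(-1.186967, -4.592426)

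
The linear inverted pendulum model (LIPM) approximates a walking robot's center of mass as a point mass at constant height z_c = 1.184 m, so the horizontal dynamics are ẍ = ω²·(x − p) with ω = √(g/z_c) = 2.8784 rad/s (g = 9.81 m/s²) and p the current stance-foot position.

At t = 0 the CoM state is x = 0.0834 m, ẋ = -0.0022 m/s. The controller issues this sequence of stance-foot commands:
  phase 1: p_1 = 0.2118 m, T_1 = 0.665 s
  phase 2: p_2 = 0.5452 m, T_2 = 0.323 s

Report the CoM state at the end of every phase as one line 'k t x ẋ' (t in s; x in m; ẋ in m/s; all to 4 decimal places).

1 0.6650 -0.2355 -1.2335
2 0.9880 -1.0563 -4.2097

phase 1: p=0.2118, T=0.665, ωT=1.914136, cosh=3.464273, sinh=3.316804; start (x,ẋ)=(0.083400, -0.002200) → end (x,ẋ)=(-0.235548, -1.233468)
phase 2: p=0.5452, T=0.323, ωT=0.929723, cosh=1.464235, sinh=1.069572; start (x,ẋ)=(-0.235548, -1.233468) → end (x,ẋ)=(-1.056337, -4.209742)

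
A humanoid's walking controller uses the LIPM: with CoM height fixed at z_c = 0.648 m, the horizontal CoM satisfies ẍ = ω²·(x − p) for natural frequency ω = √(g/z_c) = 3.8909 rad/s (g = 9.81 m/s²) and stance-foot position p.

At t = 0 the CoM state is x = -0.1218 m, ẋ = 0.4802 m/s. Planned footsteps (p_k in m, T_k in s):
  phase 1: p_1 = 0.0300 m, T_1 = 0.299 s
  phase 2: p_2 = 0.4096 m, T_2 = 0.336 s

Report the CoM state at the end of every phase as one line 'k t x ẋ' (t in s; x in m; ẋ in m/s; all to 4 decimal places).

1 0.2990 -0.0584 -0.0095
2 0.6350 -0.5228 -3.1380

phase 1: p=0.0300, T=0.299, ωT=1.163379, cosh=1.756580, sinh=1.444151; start (x,ẋ)=(-0.121800, 0.480200) → end (x,ẋ)=(-0.058417, -0.009462)
phase 2: p=0.4096, T=0.336, ωT=1.307342, cosh=1.983438, sinh=1.712900; start (x,ẋ)=(-0.058417, -0.009462) → end (x,ẋ)=(-0.522848, -3.137971)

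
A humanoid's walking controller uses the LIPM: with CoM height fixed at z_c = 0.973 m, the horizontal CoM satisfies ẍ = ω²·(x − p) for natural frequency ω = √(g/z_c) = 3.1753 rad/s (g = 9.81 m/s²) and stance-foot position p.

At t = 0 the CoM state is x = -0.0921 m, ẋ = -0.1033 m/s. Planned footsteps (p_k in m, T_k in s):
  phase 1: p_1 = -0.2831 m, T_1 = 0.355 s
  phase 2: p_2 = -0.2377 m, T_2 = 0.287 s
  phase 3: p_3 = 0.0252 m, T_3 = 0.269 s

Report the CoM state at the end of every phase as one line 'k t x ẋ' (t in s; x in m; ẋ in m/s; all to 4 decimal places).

phase 1: p=-0.2831, T=0.355, ωT=1.127231, cosh=1.705513, sinh=1.381585; start (x,ẋ)=(-0.092100, -0.103300) → end (x,ẋ)=(-0.002293, 0.661727)
phase 2: p=-0.2377, T=0.287, ωT=0.911311, cosh=1.444789, sinh=1.042793; start (x,ẋ)=(-0.002293, 0.661727) → end (x,ẋ)=(0.319729, 1.735530)
phase 3: p=0.0252, T=0.269, ωT=0.854156, cosh=1.387516, sinh=0.961874; start (x,ẋ)=(0.319729, 1.735530) → end (x,ẋ)=(0.959598, 3.307640)

1 0.3550 -0.0023 0.6617
2 0.6420 0.3197 1.7355
3 0.9110 0.9596 3.3076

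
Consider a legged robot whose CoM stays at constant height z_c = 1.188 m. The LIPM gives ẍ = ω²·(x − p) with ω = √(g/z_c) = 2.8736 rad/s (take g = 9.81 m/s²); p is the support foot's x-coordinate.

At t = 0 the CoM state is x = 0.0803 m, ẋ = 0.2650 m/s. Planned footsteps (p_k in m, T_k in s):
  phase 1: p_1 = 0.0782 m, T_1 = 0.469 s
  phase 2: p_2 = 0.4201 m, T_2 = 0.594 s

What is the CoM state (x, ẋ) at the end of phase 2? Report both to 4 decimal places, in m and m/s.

phase 1: p=0.0782, T=0.469, ωT=1.347718, cosh=2.054233, sinh=1.794401; start (x,ẋ)=(0.080300, 0.265000) → end (x,ẋ)=(0.247991, 0.555200)
phase 2: p=0.4201, T=0.594, ωT=1.706918, cosh=2.846687, sinh=2.665263; start (x,ẋ)=(0.247991, 0.555200) → end (x,ẋ)=(0.445109, 0.262319)

x = 0.4451, ẋ = 0.2623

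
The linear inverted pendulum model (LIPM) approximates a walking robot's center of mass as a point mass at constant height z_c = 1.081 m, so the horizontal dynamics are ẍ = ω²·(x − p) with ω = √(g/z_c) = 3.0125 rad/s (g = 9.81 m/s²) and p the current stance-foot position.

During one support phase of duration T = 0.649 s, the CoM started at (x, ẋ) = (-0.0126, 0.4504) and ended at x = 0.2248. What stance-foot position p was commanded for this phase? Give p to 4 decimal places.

ωT = 3.0125·0.649 = 1.955113; cosh(ωT) = 3.603131, sinh(ωT) = 3.461583
x(T) = p + (x₀−p)·cosh(ωT) + (ẋ₀/ω)·sinh(ωT) ⇒ p·(1 − cosh) = x(T) − x₀·cosh − (ẋ₀/ω)·sinh
numerator   = 0.2248 − (-0.0126)·3.603131 − (0.4504/3.0125)·3.461583 = -0.247343
denominator = 1 − 3.603131 = -2.603131
p = -0.247343 / -2.603131 = 0.0950

p = 0.0950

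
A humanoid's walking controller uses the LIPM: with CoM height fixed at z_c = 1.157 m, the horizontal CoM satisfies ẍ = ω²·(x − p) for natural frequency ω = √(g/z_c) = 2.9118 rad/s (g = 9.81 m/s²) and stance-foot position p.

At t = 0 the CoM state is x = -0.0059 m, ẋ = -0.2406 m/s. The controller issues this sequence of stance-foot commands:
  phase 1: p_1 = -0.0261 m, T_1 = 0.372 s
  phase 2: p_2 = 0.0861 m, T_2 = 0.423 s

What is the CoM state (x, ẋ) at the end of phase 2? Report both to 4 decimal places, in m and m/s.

x = -0.4335, ẋ = -1.4471

phase 1: p=-0.0261, T=0.372, ωT=1.083190, cosh=1.646300, sinh=1.307786; start (x,ẋ)=(-0.005900, -0.240600) → end (x,ẋ)=(-0.100906, -0.319178)
phase 2: p=0.0861, T=0.423, ωT=1.231691, cosh=1.859410, sinh=1.567611; start (x,ẋ)=(-0.100906, -0.319178) → end (x,ẋ)=(-0.433455, -1.447086)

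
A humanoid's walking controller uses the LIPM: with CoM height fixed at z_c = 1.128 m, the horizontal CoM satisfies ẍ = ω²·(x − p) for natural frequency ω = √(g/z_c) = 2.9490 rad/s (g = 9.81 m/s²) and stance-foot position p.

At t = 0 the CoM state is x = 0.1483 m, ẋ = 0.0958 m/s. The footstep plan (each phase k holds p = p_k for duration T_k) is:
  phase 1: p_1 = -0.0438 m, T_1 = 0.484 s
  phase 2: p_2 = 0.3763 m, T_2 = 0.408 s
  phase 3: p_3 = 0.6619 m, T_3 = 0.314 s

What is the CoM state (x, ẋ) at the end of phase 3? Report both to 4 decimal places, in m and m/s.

phase 1: p=-0.0438, T=0.484, ωT=1.427316, cosh=2.203725, sinh=1.963773; start (x,ẋ)=(0.148300, 0.095800) → end (x,ẋ)=(0.443330, 1.323600)
phase 2: p=0.3763, T=0.408, ωT=1.203192, cosh=1.815483, sinh=1.515249; start (x,ẋ)=(0.443330, 1.323600) → end (x,ẋ)=(1.178081, 2.702495)
phase 3: p=0.6619, T=0.314, ωT=0.925986, cosh=1.460248, sinh=1.064108; start (x,ẋ)=(1.178081, 2.702495) → end (x,ẋ)=(2.390812, 5.566117)

x = 2.3908, ẋ = 5.5661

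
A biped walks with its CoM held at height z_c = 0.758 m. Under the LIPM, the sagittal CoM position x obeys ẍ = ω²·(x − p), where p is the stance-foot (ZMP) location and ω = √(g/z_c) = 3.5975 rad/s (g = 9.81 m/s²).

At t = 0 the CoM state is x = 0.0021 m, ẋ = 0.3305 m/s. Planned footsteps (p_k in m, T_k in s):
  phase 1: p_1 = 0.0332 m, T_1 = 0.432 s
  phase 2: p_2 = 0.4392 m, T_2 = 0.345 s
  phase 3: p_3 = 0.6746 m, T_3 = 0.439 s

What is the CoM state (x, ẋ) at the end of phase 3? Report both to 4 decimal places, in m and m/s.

phase 1: p=0.0332, T=0.432, ωT=1.554120, cosh=2.471148, sinh=2.259773; start (x,ẋ)=(0.002100, 0.330500) → end (x,ẋ)=(0.163951, 0.563886)
phase 2: p=0.4392, T=0.345, ωT=1.241138, cosh=1.874301, sinh=1.585246; start (x,ẋ)=(0.163951, 0.563886) → end (x,ẋ)=(0.171778, -0.512830)
phase 3: p=0.6746, T=0.439, ωT=1.579303, cosh=2.528845, sinh=2.322726; start (x,ẋ)=(0.171778, -0.512830) → end (x,ẋ)=(-0.928067, -5.498448)

x = -0.9281, ẋ = -5.4984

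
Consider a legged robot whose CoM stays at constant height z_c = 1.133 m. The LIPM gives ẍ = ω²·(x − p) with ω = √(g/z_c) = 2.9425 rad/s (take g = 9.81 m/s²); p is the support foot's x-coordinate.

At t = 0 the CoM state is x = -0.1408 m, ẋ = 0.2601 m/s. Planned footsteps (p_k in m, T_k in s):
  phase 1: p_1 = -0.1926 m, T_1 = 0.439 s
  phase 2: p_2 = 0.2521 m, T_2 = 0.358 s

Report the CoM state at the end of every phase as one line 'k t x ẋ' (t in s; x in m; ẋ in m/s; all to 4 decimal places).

1 0.4390 0.0575 0.7654
2 0.7970 0.2667 0.5096

phase 1: p=-0.1926, T=0.439, ωT=1.291757, cosh=1.956982, sinh=1.682195; start (x,ẋ)=(-0.140800, 0.260100) → end (x,ẋ)=(0.057468, 0.765414)
phase 2: p=0.2521, T=0.358, ωT=1.053415, cosh=1.608086, sinh=1.259341; start (x,ẋ)=(0.057468, 0.765414) → end (x,ẋ)=(0.266699, 0.509620)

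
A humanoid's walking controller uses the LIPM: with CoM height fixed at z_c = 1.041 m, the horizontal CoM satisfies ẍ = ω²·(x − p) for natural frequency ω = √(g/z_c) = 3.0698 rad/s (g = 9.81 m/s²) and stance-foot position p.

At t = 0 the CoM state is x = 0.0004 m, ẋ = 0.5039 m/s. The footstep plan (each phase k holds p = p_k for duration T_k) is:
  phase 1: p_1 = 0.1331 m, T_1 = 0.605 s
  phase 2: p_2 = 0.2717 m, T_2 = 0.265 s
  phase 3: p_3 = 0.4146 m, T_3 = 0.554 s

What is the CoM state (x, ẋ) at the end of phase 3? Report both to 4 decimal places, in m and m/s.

x = 0.3910, ẋ = 0.0536

phase 1: p=0.1331, T=0.605, ωT=1.857229, cosh=3.281033, sinh=3.124928; start (x,ẋ)=(0.000400, 0.503900) → end (x,ẋ)=(0.210656, 0.380334)
phase 2: p=0.2717, T=0.265, ωT=0.813497, cosh=1.349544, sinh=0.906239; start (x,ẋ)=(0.210656, 0.380334) → end (x,ẋ)=(0.301597, 0.343455)
phase 3: p=0.4146, T=0.554, ωT=1.700669, cosh=2.830087, sinh=2.647525; start (x,ẋ)=(0.301597, 0.343455) → end (x,ẋ)=(0.391003, 0.053593)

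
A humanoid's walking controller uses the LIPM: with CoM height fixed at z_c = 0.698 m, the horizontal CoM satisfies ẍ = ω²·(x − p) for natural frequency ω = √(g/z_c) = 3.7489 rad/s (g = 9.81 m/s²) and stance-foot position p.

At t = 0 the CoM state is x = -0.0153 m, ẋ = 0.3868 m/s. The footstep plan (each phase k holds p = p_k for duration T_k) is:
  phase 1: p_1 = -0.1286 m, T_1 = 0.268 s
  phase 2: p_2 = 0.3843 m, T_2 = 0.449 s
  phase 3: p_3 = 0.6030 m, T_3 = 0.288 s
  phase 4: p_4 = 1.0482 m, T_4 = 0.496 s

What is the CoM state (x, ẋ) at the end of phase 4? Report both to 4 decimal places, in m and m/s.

phase 1: p=-0.1286, T=0.268, ωT=1.004705, cosh=1.548627, sinh=1.182475; start (x,ẋ)=(-0.015300, 0.386800) → end (x,ẋ)=(0.168864, 1.101266)
phase 2: p=0.3843, T=0.449, ωT=1.683256, cosh=2.784412, sinh=2.598644; start (x,ẋ)=(0.168864, 1.101266) → end (x,ẋ)=(0.547806, 0.967583)
phase 3: p=0.6030, T=0.288, ωT=1.079683, cosh=1.641725, sinh=1.302022; start (x,ẋ)=(0.547806, 0.967583) → end (x,ẋ)=(0.848436, 1.319096)
phase 4: p=1.0482, T=0.496, ωT=1.859454, cosh=3.287995, sinh=3.132238; start (x,ẋ)=(0.848436, 1.319096) → end (x,ẋ)=(1.493493, 1.991463)

x = 1.4935, ẋ = 1.9915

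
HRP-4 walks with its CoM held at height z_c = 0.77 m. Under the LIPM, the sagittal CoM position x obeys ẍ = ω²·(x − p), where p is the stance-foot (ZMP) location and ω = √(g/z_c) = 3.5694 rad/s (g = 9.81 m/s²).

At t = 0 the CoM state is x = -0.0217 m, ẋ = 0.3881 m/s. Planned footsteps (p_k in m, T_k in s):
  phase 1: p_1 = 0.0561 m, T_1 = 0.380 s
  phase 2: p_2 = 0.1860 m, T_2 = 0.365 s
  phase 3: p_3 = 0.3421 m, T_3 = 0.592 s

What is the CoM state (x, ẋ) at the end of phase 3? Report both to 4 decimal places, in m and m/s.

phase 1: p=0.0561, T=0.380, ωT=1.356372, cosh=2.069839, sinh=1.812245; start (x,ẋ)=(-0.021700, 0.388100) → end (x,ẋ)=(0.092112, 0.300045)
phase 2: p=0.1860, T=0.365, ωT=1.302831, cosh=1.975730, sinh=1.703969; start (x,ẋ)=(0.092112, 0.300045) → end (x,ẋ)=(0.143738, 0.021765)
phase 3: p=0.3421, T=0.592, ωT=2.113085, cosh=4.197295, sinh=4.076430; start (x,ẋ)=(0.143738, 0.021765) → end (x,ẋ)=(-0.465627, -2.794896)

x = -0.4656, ẋ = -2.7949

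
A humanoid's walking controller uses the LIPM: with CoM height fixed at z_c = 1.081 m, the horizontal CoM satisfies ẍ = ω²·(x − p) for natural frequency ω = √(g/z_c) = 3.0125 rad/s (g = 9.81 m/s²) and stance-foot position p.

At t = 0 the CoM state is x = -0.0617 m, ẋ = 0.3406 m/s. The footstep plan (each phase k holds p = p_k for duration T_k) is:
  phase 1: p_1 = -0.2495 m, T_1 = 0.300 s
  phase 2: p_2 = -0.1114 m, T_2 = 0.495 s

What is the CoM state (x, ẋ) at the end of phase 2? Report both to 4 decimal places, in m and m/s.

x = 1.2196, ẋ = 4.0827

phase 1: p=-0.2495, T=0.300, ωT=0.903750, cosh=1.436946, sinh=1.031898; start (x,ẋ)=(-0.061700, 0.340600) → end (x,ẋ)=(0.137027, 1.073218)
phase 2: p=-0.1114, T=0.495, ωT=1.491188, cosh=2.333736, sinh=2.108631; start (x,ẋ)=(0.137027, 1.073218) → end (x,ẋ)=(1.219573, 4.082679)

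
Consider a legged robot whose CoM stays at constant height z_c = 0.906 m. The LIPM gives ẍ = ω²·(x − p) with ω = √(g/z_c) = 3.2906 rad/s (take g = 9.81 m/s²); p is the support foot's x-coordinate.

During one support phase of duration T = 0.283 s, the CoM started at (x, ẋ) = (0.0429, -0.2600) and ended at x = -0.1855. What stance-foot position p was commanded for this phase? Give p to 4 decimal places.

p = 0.3514

ωT = 3.2906·0.283 = 0.931240; cosh(ωT) = 1.465859, sinh(ωT) = 1.071794
x(T) = p + (x₀−p)·cosh(ωT) + (ẋ₀/ω)·sinh(ωT) ⇒ p·(1 − cosh) = x(T) − x₀·cosh − (ẋ₀/ω)·sinh
numerator   = -0.1855 − (0.0429)·1.465859 − (-0.2600/3.2906)·1.071794 = -0.163700
denominator = 1 − 1.465859 = -0.465859
p = -0.163700 / -0.465859 = 0.3514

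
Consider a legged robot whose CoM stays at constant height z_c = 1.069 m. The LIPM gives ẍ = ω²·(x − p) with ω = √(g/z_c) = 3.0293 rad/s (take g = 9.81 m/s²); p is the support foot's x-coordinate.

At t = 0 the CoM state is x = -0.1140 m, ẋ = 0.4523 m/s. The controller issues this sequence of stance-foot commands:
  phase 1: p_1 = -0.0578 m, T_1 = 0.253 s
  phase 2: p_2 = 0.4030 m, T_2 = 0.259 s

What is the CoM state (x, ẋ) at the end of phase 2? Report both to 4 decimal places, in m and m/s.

phase 1: p=-0.0578, T=0.253, ωT=0.766413, cosh=1.308355, sinh=0.843678; start (x,ẋ)=(-0.114000, 0.452300) → end (x,ẋ)=(-0.005361, 0.448136)
phase 2: p=0.4030, T=0.259, ωT=0.784589, cosh=1.323906, sinh=0.867599; start (x,ẋ)=(-0.005361, 0.448136) → end (x,ẋ)=(-0.009285, -0.479973)

x = -0.0093, ẋ = -0.4800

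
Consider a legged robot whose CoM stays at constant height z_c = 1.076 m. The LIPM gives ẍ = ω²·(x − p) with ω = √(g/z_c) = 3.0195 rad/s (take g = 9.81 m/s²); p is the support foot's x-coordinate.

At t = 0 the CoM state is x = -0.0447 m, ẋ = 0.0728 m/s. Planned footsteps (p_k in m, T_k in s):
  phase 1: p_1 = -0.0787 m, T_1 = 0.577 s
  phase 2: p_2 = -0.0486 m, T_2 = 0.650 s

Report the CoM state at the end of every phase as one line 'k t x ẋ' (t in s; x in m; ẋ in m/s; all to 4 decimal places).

phase 1: p=-0.0787, T=0.577, ωT=1.742251, cosh=2.942656, sinh=2.767530; start (x,ẋ)=(-0.044700, 0.072800) → end (x,ẋ)=(0.088075, 0.498348)
phase 2: p=-0.0486, T=0.650, ωT=1.962675, cosh=3.629413, sinh=3.488931; start (x,ẋ)=(0.088075, 0.498348) → end (x,ẋ)=(1.023276, 3.248562)

1 0.5770 0.0881 0.4983
2 1.2270 1.0233 3.2486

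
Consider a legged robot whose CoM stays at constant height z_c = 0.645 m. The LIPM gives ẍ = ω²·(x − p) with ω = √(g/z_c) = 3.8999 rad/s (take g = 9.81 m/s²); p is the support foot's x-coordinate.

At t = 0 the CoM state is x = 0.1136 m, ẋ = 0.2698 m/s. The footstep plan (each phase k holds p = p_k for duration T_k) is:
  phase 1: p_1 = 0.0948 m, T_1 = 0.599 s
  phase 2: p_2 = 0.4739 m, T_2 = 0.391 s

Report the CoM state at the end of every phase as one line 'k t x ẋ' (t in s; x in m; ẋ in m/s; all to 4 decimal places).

phase 1: p=0.0948, T=0.599, ωT=2.336040, cosh=5.218460, sinh=5.121750; start (x,ẋ)=(0.113600, 0.269800) → end (x,ẋ)=(0.547236, 1.783457)
phase 2: p=0.4739, T=0.391, ωT=1.524861, cosh=2.406078, sinh=2.188427; start (x,ẋ)=(0.547236, 1.783457) → end (x,ẋ)=(1.651139, 4.917035)

1 0.5990 0.5472 1.7835
2 0.9900 1.6511 4.9170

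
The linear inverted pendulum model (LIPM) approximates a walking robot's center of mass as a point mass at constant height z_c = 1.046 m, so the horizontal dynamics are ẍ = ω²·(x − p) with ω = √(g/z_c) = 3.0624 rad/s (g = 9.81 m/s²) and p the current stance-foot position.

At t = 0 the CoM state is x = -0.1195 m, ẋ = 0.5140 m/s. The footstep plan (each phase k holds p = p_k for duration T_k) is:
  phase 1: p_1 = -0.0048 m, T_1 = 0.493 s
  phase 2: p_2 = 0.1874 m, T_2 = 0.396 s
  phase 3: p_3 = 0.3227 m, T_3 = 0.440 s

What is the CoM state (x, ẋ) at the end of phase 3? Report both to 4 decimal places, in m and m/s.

x = 0.3475, ẋ = 0.2438

phase 1: p=-0.0048, T=0.493, ωT=1.509763, cosh=2.373311, sinh=2.152348; start (x,ẋ)=(-0.119500, 0.514000) → end (x,ẋ)=(0.084236, 0.463854)
phase 2: p=0.1874, T=0.396, ωT=1.212710, cosh=1.829988, sinh=1.532598; start (x,ẋ)=(0.084236, 0.463854) → end (x,ẋ)=(0.230750, 0.364655)
phase 3: p=0.3227, T=0.440, ωT=1.347456, cosh=2.053763, sinh=1.793862; start (x,ẋ)=(0.230750, 0.364655) → end (x,ẋ)=(0.347460, 0.243785)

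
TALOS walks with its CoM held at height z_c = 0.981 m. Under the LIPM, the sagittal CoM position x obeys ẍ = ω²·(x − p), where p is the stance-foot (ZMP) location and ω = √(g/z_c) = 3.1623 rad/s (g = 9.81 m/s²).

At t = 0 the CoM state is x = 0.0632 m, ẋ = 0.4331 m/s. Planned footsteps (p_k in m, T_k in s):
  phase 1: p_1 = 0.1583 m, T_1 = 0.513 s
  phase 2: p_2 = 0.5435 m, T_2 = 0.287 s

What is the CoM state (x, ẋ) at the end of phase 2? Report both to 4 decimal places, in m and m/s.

x = 0.2419, ẋ = -0.4038

phase 1: p=0.1583, T=0.513, ωT=1.622260, cosh=2.630987, sinh=2.433535; start (x,ẋ)=(0.063200, 0.433100) → end (x,ẋ)=(0.241383, 0.407632)
phase 2: p=0.5435, T=0.287, ωT=0.907580, cosh=1.440909, sinh=1.037409; start (x,ẋ)=(0.241383, 0.407632) → end (x,ẋ)=(0.241904, -0.403763)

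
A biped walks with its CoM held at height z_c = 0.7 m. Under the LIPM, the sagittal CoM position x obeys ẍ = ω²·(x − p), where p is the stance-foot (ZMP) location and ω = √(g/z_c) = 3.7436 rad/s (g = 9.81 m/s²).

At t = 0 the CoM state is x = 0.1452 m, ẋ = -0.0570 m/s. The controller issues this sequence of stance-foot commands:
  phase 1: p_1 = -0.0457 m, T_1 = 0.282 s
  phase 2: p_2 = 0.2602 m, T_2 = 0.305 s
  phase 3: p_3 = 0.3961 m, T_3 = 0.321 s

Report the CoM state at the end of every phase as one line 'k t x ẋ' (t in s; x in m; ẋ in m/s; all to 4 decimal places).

phase 1: p=-0.0457, T=0.282, ωT=1.055695, cosh=1.610961, sinh=1.263011; start (x,ẋ)=(0.145200, -0.057000) → end (x,ẋ)=(0.242602, 0.810790)
phase 2: p=0.2602, T=0.305, ωT=1.141798, cosh=1.725820, sinh=1.406575; start (x,ẋ)=(0.242602, 0.810790) → end (x,ẋ)=(0.534466, 1.306612)
phase 3: p=0.3961, T=0.321, ωT=1.201696, cosh=1.813218, sinh=1.512534; start (x,ẋ)=(0.534466, 1.306612) → end (x,ẋ)=(1.174900, 3.152643)

1 0.2820 0.2426 0.8108
2 0.5870 0.5345 1.3066
3 0.9080 1.1749 3.1526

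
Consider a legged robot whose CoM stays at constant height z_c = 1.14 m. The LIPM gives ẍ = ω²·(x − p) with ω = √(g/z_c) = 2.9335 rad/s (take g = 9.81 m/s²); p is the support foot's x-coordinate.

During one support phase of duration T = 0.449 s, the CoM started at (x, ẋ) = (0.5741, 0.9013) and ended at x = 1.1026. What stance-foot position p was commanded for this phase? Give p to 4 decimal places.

p = 0.5779

ωT = 2.9335·0.449 = 1.317141; cosh(ωT) = 2.000318, sinh(ωT) = 1.732418
x(T) = p + (x₀−p)·cosh(ωT) + (ẋ₀/ω)·sinh(ωT) ⇒ p·(1 − cosh) = x(T) − x₀·cosh − (ẋ₀/ω)·sinh
numerator   = 1.1026 − (0.5741)·2.000318 − (0.9013/2.9335)·1.732418 = -0.578057
denominator = 1 − 2.000318 = -1.000318
p = -0.578057 / -1.000318 = 0.5779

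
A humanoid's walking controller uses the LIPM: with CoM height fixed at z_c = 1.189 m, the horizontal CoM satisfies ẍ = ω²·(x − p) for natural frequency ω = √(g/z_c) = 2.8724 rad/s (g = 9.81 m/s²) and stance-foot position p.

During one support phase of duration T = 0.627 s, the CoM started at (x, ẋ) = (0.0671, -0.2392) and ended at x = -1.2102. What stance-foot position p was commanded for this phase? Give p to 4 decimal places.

ωT = 2.8724·0.627 = 1.800995; cosh(ωT) = 3.110402, sinh(ωT) = 2.945267
x(T) = p + (x₀−p)·cosh(ωT) + (ẋ₀/ω)·sinh(ωT) ⇒ p·(1 − cosh) = x(T) − x₀·cosh − (ẋ₀/ω)·sinh
numerator   = -1.2102 − (0.0671)·3.110402 − (-0.2392/2.8724)·2.945267 = -1.173640
denominator = 1 − 3.110402 = -2.110402
p = -1.173640 / -2.110402 = 0.5561

p = 0.5561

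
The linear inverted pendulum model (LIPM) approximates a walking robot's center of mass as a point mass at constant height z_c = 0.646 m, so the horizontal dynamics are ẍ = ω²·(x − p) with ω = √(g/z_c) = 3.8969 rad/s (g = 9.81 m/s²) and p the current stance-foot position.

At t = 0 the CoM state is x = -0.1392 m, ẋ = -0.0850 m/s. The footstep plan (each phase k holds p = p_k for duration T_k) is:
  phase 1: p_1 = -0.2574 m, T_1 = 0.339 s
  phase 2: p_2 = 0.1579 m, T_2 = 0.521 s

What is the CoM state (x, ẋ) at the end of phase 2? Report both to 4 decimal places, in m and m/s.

x = -0.0729, ẋ = -0.7062

phase 1: p=-0.2574, T=0.339, ωT=1.321049, cosh=2.007103, sinh=1.740248; start (x,ẋ)=(-0.139200, -0.085000) → end (x,ẋ)=(-0.058119, 0.630978)
phase 2: p=0.1579, T=0.521, ωT=2.030285, cosh=3.873777, sinh=3.742479; start (x,ẋ)=(-0.058119, 0.630978) → end (x,ẋ)=(-0.072935, -0.706169)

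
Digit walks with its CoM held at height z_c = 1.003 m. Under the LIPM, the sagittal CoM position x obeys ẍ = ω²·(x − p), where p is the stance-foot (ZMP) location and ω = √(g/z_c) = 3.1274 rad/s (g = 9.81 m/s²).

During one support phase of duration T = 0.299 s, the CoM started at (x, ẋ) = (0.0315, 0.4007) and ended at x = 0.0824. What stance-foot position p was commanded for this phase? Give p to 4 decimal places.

ωT = 3.1274·0.299 = 0.935093; cosh(ωT) = 1.469999, sinh(ωT) = 1.077450
x(T) = p + (x₀−p)·cosh(ωT) + (ẋ₀/ω)·sinh(ωT) ⇒ p·(1 − cosh) = x(T) − x₀·cosh − (ẋ₀/ω)·sinh
numerator   = 0.0824 − (0.0315)·1.469999 − (0.4007/3.1274)·1.077450 = -0.101954
denominator = 1 − 1.469999 = -0.469999
p = -0.101954 / -0.469999 = 0.2169

p = 0.2169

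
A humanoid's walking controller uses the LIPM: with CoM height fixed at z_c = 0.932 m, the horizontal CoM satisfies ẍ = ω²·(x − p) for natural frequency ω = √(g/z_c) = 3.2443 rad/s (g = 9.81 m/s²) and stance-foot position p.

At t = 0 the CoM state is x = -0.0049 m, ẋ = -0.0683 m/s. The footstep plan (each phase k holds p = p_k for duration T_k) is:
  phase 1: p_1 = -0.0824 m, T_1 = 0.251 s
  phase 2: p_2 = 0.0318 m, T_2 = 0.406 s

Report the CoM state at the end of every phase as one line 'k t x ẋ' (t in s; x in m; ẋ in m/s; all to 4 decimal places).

phase 1: p=-0.0824, T=0.251, ωT=0.814319, cosh=1.350290, sinh=0.907349; start (x,ẋ)=(-0.004900, -0.068300) → end (x,ẋ)=(0.003146, 0.135913)
phase 2: p=0.0318, T=0.406, ωT=1.317186, cosh=2.000395, sinh=1.732507; start (x,ẋ)=(0.003146, 0.135913) → end (x,ẋ)=(0.047060, 0.110820)

1 0.2510 0.0031 0.1359
2 0.6570 0.0471 0.1108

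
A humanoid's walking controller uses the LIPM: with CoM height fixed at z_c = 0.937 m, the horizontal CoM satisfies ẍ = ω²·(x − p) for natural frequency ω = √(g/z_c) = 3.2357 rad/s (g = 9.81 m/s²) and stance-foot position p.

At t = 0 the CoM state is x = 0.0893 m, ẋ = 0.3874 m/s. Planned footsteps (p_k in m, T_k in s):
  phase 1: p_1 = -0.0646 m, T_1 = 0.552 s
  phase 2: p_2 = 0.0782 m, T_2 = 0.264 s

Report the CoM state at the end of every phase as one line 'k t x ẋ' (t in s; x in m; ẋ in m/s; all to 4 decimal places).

1 0.5520 0.7545 2.6319
2 0.8160 1.7991 5.7571

phase 1: p=-0.0646, T=0.552, ωT=1.786106, cosh=3.066894, sinh=2.899283; start (x,ẋ)=(0.089300, 0.387400) → end (x,ẋ)=(0.754517, 2.631883)
phase 2: p=0.0782, T=0.264, ωT=0.854225, cosh=1.387583, sinh=0.961970; start (x,ẋ)=(0.754517, 2.631883) → end (x,ẋ)=(1.799101, 5.757090)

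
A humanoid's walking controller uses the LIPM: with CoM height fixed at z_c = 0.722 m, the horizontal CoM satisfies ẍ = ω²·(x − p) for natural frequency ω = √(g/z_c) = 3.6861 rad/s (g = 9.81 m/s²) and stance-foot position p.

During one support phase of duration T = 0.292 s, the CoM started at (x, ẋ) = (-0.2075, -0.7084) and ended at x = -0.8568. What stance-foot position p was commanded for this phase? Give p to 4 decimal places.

p = 0.4203

ωT = 3.6861·0.292 = 1.076341; cosh(ωT) = 1.637383, sinh(ωT) = 1.296542
x(T) = p + (x₀−p)·cosh(ωT) + (ẋ₀/ω)·sinh(ωT) ⇒ p·(1 − cosh) = x(T) − x₀·cosh − (ẋ₀/ω)·sinh
numerator   = -0.8568 − (-0.2075)·1.637383 − (-0.7084/3.6861)·1.296542 = -0.267872
denominator = 1 − 1.637383 = -0.637383
p = -0.267872 / -0.637383 = 0.4203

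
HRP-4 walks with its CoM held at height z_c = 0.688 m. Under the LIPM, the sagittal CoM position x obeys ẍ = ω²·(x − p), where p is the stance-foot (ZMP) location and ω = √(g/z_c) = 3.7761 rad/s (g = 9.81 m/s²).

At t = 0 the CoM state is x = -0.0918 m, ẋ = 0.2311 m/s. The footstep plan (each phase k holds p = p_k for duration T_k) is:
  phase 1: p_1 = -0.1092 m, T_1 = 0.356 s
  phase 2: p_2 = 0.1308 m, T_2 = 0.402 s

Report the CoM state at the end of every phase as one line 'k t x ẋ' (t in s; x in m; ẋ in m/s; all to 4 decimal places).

phase 1: p=-0.1092, T=0.356, ωT=1.344292, cosh=2.048096, sinh=1.787372; start (x,ẋ)=(-0.091800, 0.231100) → end (x,ẋ)=(0.035825, 0.590753)
phase 2: p=0.1308, T=0.402, ωT=1.517992, cosh=2.391103, sinh=2.171951; start (x,ẋ)=(0.035825, 0.590753) → end (x,ẋ)=(0.243497, 0.633615)

1 0.3560 0.0358 0.5908
2 0.7580 0.2435 0.6336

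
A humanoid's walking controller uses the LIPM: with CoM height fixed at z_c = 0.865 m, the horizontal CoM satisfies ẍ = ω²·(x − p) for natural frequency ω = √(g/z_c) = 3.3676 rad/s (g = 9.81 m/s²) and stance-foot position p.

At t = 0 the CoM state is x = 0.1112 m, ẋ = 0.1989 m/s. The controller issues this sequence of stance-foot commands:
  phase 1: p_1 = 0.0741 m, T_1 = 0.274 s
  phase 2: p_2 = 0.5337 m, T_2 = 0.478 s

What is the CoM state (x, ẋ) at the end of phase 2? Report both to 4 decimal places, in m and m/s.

x = -0.0574, ẋ = -1.6752

phase 1: p=0.0741, T=0.274, ωT=0.922722, cosh=1.456783, sinh=1.059348; start (x,ẋ)=(0.111200, 0.198900) → end (x,ẋ)=(0.190715, 0.422107)
phase 2: p=0.5337, T=0.478, ωT=1.609713, cosh=2.600660, sinh=2.400715; start (x,ẋ)=(0.190715, 0.422107) → end (x,ẋ)=(-0.057374, -1.675158)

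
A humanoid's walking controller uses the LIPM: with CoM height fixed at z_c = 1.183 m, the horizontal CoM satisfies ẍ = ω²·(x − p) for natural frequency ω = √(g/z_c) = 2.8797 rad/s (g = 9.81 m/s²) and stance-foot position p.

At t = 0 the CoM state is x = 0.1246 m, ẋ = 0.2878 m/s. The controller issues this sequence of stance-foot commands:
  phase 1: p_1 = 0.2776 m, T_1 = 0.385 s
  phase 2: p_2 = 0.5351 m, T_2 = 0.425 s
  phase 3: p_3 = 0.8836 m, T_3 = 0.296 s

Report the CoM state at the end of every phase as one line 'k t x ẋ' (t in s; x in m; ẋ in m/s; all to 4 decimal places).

1 0.3850 0.1555 -0.1113
2 0.8100 -0.2262 -1.9035
3 1.1060 -1.2886 -5.7042

phase 1: p=0.2776, T=0.385, ωT=1.108685, cosh=1.680181, sinh=1.350188; start (x,ẋ)=(0.124600, 0.287800) → end (x,ẋ)=(0.155471, -0.111329)
phase 2: p=0.5351, T=0.425, ωT=1.223873, cosh=1.847210, sinh=1.553120; start (x,ẋ)=(0.155471, -0.111329) → end (x,ẋ)=(-0.226197, -1.903545)
phase 3: p=0.8836, T=0.296, ωT=0.852391, cosh=1.385821, sinh=0.959427; start (x,ẋ)=(-0.226197, -1.903545) → end (x,ẋ)=(-1.288582, -5.704188)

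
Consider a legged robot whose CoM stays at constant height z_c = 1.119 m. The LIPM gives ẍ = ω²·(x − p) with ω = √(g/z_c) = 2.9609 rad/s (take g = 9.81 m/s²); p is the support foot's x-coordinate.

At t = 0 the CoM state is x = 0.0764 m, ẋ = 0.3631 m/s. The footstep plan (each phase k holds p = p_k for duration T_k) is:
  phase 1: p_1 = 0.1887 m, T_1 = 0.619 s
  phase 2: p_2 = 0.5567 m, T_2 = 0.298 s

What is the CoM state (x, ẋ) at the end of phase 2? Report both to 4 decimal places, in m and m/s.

phase 1: p=0.1887, T=0.619, ωT=1.832797, cosh=3.205657, sinh=3.045691; start (x,ẋ)=(0.076400, 0.363100) → end (x,ẋ)=(0.202203, 0.151254)
phase 2: p=0.5567, T=0.298, ωT=0.882348, cosh=1.415189, sinh=1.001379; start (x,ẋ)=(0.202203, 0.151254) → end (x,ẋ)=(0.106174, -0.837025)

x = 0.1062, ẋ = -0.8370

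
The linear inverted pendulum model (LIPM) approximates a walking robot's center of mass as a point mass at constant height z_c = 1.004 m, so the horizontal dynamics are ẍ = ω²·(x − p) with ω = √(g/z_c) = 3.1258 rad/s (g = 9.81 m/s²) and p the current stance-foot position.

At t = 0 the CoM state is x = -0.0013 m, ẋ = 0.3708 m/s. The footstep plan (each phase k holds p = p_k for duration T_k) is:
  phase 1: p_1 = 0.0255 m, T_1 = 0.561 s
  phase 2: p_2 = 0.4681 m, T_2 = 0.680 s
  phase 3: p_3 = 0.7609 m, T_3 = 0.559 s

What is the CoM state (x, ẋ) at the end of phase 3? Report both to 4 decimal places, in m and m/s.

phase 1: p=0.0255, T=0.561, ωT=1.753574, cosh=2.974180, sinh=2.801026; start (x,ẋ)=(-0.001300, 0.370800) → end (x,ẋ)=(0.278065, 0.868180)
phase 2: p=0.4681, T=0.680, ωT=2.125544, cosh=4.248411, sinh=4.129043; start (x,ẋ)=(0.278065, 0.868180) → end (x,ẋ)=(0.807582, 1.235692)
phase 3: p=0.7609, T=0.559, ωT=1.747322, cosh=2.956727, sinh=2.782487; start (x,ẋ)=(0.807582, 1.235692) → end (x,ẋ)=(1.998899, 4.059619)

x = 1.9989, ẋ = 4.0596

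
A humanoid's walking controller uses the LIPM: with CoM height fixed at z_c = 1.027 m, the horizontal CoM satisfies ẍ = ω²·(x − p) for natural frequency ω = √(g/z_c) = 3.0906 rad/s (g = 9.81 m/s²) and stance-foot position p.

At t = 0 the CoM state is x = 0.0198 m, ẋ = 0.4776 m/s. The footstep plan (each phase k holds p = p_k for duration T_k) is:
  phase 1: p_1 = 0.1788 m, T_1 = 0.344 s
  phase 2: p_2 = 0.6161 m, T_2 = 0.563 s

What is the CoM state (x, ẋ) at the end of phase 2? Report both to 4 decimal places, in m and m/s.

phase 1: p=0.1788, T=0.344, ωT=1.063166, cosh=1.620443, sinh=1.275082; start (x,ẋ)=(0.019800, 0.477600) → end (x,ẋ)=(0.118192, 0.147341)
phase 2: p=0.6161, T=0.563, ωT=1.740008, cosh=2.936453, sinh=2.760934; start (x,ẋ)=(0.118192, 0.147341) → end (x,ẋ)=(-0.714359, -3.815960)

x = -0.7144, ẋ = -3.8160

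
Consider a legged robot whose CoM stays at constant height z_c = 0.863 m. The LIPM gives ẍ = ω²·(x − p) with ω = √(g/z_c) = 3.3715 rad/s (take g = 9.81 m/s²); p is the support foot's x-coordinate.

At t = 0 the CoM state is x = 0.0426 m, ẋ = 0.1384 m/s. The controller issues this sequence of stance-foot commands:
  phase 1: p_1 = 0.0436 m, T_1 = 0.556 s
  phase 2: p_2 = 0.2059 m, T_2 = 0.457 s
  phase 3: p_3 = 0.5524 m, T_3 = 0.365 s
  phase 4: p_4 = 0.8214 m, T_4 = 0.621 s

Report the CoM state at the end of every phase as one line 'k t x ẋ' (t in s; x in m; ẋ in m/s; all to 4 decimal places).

phase 1: p=0.0436, T=0.556, ωT=1.874554, cosh=3.335667, sinh=3.182244; start (x,ẋ)=(0.042600, 0.138400) → end (x,ẋ)=(0.170895, 0.450927)
phase 2: p=0.2059, T=0.457, ωT=1.540776, cosh=2.441212, sinh=2.226997; start (x,ẋ)=(0.170895, 0.450927) → end (x,ẋ)=(0.418300, 0.837984)
phase 3: p=0.5524, T=0.365, ωT=1.230598, cosh=1.857696, sinh=1.565578; start (x,ẋ)=(0.418300, 0.837984) → end (x,ẋ)=(0.692406, 0.848893)
phase 4: p=0.8214, T=0.621, ωT=2.093701, cosh=4.119064, sinh=3.995833; start (x,ẋ)=(0.692406, 0.848893) → end (x,ẋ)=(1.296158, 1.758847)

1 0.5560 0.1709 0.4509
2 1.0130 0.4183 0.8380
3 1.3780 0.6924 0.8489
4 1.9990 1.2962 1.7588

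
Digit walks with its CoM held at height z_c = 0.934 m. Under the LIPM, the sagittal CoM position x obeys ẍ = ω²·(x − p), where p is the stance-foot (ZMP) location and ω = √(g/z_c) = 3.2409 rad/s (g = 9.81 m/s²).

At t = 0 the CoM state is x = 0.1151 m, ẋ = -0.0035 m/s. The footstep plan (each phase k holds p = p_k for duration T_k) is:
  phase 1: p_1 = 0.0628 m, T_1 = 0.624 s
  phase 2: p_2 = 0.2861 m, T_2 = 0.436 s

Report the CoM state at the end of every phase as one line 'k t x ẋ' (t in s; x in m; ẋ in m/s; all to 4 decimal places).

phase 1: p=0.0628, T=0.624, ωT=2.022322, cosh=3.844097, sinh=3.711749; start (x,ẋ)=(0.115100, -0.003500) → end (x,ẋ)=(0.259838, 0.615684)
phase 2: p=0.2861, T=0.436, ωT=1.413032, cosh=2.175899, sinh=1.932495; start (x,ẋ)=(0.259838, 0.615684) → end (x,ẋ)=(0.596078, 1.175185)

1 0.6240 0.2598 0.6157
2 1.0600 0.5961 1.1752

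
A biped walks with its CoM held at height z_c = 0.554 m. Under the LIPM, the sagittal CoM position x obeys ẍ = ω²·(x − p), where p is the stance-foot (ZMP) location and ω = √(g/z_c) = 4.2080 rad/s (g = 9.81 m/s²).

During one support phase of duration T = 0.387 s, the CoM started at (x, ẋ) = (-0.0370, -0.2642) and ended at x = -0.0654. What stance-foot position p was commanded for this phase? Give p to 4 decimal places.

p = -0.1132

ωT = 4.2080·0.387 = 1.628496; cosh(ωT) = 2.646214, sinh(ωT) = 2.449990
x(T) = p + (x₀−p)·cosh(ωT) + (ẋ₀/ω)·sinh(ωT) ⇒ p·(1 − cosh) = x(T) − x₀·cosh − (ẋ₀/ω)·sinh
numerator   = -0.0654 − (-0.0370)·2.646214 − (-0.2642/4.2080)·2.449990 = 0.186333
denominator = 1 − 2.646214 = -1.646214
p = 0.186333 / -1.646214 = -0.1132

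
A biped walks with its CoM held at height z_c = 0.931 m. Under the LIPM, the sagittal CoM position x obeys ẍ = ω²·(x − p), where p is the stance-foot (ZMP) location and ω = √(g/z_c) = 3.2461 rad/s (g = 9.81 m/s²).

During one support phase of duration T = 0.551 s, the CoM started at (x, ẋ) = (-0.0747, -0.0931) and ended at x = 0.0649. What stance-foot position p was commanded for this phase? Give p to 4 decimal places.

p = -0.1822

ωT = 3.2461·0.551 = 1.788601; cosh(ωT) = 3.074137, sinh(ωT) = 2.906943
x(T) = p + (x₀−p)·cosh(ωT) + (ẋ₀/ω)·sinh(ωT) ⇒ p·(1 − cosh) = x(T) − x₀·cosh − (ẋ₀/ω)·sinh
numerator   = 0.0649 − (-0.0747)·3.074137 − (-0.0931/3.2461)·2.906943 = 0.377911
denominator = 1 − 3.074137 = -2.074137
p = 0.377911 / -2.074137 = -0.1822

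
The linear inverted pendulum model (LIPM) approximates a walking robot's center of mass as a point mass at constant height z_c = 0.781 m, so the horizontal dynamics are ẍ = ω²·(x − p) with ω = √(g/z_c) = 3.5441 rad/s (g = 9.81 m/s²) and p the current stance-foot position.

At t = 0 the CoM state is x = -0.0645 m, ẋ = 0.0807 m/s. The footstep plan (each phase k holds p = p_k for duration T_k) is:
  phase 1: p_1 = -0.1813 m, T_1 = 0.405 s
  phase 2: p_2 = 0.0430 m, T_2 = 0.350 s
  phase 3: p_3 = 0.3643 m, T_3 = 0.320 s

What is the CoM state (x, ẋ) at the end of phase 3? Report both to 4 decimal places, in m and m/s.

phase 1: p=-0.1813, T=0.405, ωT=1.435361, cosh=2.219594, sinh=1.981565; start (x,ẋ)=(-0.064500, 0.080700) → end (x,ẋ)=(0.123069, 0.999392)
phase 2: p=0.0430, T=0.350, ωT=1.240435, cosh=1.873188, sinh=1.583929; start (x,ẋ)=(0.123069, 0.999392) → end (x,ẋ)=(0.639633, 2.321526)
phase 3: p=0.3643, T=0.320, ωT=1.134112, cosh=1.715060, sinh=1.393352; start (x,ẋ)=(0.639633, 2.321526) → end (x,ẋ)=(1.749214, 5.341200)

x = 1.7492, ẋ = 5.3412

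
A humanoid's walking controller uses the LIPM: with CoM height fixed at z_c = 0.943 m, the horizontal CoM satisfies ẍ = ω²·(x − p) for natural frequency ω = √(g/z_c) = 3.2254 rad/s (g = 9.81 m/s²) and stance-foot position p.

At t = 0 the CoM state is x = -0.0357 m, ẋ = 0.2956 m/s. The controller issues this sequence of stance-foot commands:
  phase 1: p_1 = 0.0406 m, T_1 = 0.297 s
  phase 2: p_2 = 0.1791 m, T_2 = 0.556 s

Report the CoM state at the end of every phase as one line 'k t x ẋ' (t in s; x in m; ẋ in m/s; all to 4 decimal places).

phase 1: p=0.0406, T=0.297, ωT=0.957944, cosh=1.495006, sinh=1.111325; start (x,ẋ)=(-0.035700, 0.295600) → end (x,ẋ)=(0.028381, 0.168429)
phase 2: p=0.1791, T=0.556, ωT=1.793322, cosh=3.087896, sinh=2.921489; start (x,ẋ)=(0.028381, 0.168429) → end (x,ẋ)=(-0.133745, -0.900127)

1 0.2970 0.0284 0.1684
2 0.8530 -0.1337 -0.9001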